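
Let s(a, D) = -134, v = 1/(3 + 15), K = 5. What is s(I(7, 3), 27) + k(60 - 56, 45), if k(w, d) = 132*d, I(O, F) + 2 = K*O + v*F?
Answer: 5806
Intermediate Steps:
v = 1/18 ≈ 0.055556
I(O, F) = -2 + 5*O + F/18 (I(O, F) = -2 + (5*O + F/18) = -2 + 5*O + F/18)
s(I(7, 3), 27) + k(60 - 56, 45) = -134 + 132*45 = -134 + 5940 = 5806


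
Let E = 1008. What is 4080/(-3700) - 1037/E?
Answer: -397477/186480 ≈ -2.1315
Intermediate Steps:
4080/(-3700) - 1037/E = 4080/(-3700) - 1037/1008 = 4080*(-1/3700) - 1037*1/1008 = -204/185 - 1037/1008 = -397477/186480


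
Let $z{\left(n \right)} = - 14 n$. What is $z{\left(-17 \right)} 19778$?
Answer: $4707164$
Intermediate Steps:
$z{\left(-17 \right)} 19778 = \left(-14\right) \left(-17\right) 19778 = 238 \cdot 19778 = 4707164$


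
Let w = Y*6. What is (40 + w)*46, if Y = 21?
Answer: 7636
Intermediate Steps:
w = 126 (w = 21*6 = 126)
(40 + w)*46 = (40 + 126)*46 = 166*46 = 7636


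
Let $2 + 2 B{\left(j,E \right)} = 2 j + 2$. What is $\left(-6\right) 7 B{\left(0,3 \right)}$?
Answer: $0$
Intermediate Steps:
$B{\left(j,E \right)} = j$ ($B{\left(j,E \right)} = -1 + \frac{2 j + 2}{2} = -1 + \frac{2 + 2 j}{2} = -1 + \left(1 + j\right) = j$)
$\left(-6\right) 7 B{\left(0,3 \right)} = \left(-6\right) 7 \cdot 0 = \left(-42\right) 0 = 0$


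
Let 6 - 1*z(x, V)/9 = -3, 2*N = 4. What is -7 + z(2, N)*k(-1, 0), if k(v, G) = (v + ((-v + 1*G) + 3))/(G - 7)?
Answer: -292/7 ≈ -41.714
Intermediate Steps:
N = 2 (N = (1/2)*4 = 2)
z(x, V) = 81 (z(x, V) = 54 - 9*(-3) = 54 + 27 = 81)
k(v, G) = (3 + G)/(-7 + G) (k(v, G) = (v + ((-v + G) + 3))/(-7 + G) = (v + ((G - v) + 3))/(-7 + G) = (v + (3 + G - v))/(-7 + G) = (3 + G)/(-7 + G))
-7 + z(2, N)*k(-1, 0) = -7 + 81*((3 + 0)/(-7 + 0)) = -7 + 81*(3/(-7)) = -7 + 81*(-1/7*3) = -7 + 81*(-3/7) = -7 - 243/7 = -292/7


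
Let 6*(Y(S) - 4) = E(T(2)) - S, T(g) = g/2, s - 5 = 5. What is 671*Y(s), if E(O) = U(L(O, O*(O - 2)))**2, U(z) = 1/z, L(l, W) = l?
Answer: 3355/2 ≈ 1677.5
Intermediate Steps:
s = 10 (s = 5 + 5 = 10)
T(g) = g/2 (T(g) = g*(1/2) = g/2)
E(O) = O**(-2) (E(O) = (1/O)**2 = O**(-2))
Y(S) = 25/6 - S/6 (Y(S) = 4 + (((1/2)*2)**(-2) - S)/6 = 4 + (1**(-2) - S)/6 = 4 + (1 - S)/6 = 4 + (1/6 - S/6) = 25/6 - S/6)
671*Y(s) = 671*(25/6 - 1/6*10) = 671*(25/6 - 5/3) = 671*(5/2) = 3355/2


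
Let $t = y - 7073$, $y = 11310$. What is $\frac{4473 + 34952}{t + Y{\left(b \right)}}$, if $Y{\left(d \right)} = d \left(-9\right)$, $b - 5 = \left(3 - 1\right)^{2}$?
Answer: $\frac{39425}{4156} \approx 9.4863$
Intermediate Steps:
$b = 9$ ($b = 5 + \left(3 - 1\right)^{2} = 5 + 2^{2} = 5 + 4 = 9$)
$Y{\left(d \right)} = - 9 d$
$t = 4237$ ($t = 11310 - 7073 = 4237$)
$\frac{4473 + 34952}{t + Y{\left(b \right)}} = \frac{4473 + 34952}{4237 - 81} = \frac{39425}{4237 - 81} = \frac{39425}{4156}$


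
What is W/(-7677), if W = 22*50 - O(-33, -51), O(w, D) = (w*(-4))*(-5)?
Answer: -1760/7677 ≈ -0.22926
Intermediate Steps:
O(w, D) = 20*w (O(w, D) = -4*w*(-5) = 20*w)
W = 1760 (W = 22*50 - 20*(-33) = 1100 - 1*(-660) = 1100 + 660 = 1760)
W/(-7677) = 1760/(-7677) = 1760*(-1/7677) = -1760/7677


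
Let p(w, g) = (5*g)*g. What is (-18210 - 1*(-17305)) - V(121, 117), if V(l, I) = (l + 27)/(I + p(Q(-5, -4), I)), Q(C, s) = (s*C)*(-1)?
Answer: -31024379/34281 ≈ -905.00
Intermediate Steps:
Q(C, s) = -C*s (Q(C, s) = (C*s)*(-1) = -C*s)
p(w, g) = 5*g**2
V(l, I) = (27 + l)/(I + 5*I**2) (V(l, I) = (l + 27)/(I + 5*I**2) = (27 + l)/(I + 5*I**2))
(-18210 - 1*(-17305)) - V(121, 117) = (-18210 - 1*(-17305)) - (27 + 121)/(117*(1 + 5*117)) = (-18210 + 17305) - 148/(117*(1 + 585)) = -905 - 148/(117*586) = -905 - 1*74/34281 = -905 - 74/34281 = -31024379/34281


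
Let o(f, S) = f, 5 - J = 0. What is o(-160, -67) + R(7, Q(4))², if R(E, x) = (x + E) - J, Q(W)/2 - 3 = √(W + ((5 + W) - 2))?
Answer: -52 + 32*√11 ≈ 54.132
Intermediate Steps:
Q(W) = 6 + 2*√(3 + 2*W) (Q(W) = 6 + 2*√(W + ((5 + W) - 2)) = 6 + 2*√(W + (3 + W)) = 6 + 2*√(3 + 2*W))
J = 5 (J = 5 - 1*0 = 5 + 0 = 5)
R(E, x) = -5 + E + x (R(E, x) = (x + E) - 1*5 = (E + x) - 5 = -5 + E + x)
o(-160, -67) + R(7, Q(4))² = -160 + (-5 + 7 + (6 + 2*√(3 + 2*4)))² = -160 + (-5 + 7 + (6 + 2*√(3 + 8)))² = -160 + (-5 + 7 + (6 + 2*√11))² = -160 + (8 + 2*√11)²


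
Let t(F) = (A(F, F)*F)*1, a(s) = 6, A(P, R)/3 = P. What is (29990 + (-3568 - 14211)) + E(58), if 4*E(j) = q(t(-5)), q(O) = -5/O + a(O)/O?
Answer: 3663301/300 ≈ 12211.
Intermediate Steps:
A(P, R) = 3*P
t(F) = 3*F² (t(F) = ((3*F)*F)*1 = (3*F²)*1 = 3*F²)
q(O) = 1/O (q(O) = -5/O + 6/O = 1/O)
E(j) = 1/300 (E(j) = 1/(4*((3*(-5)²))) = 1/(4*((3*25))) = (¼)/75 = (¼)*(1/75) = 1/300)
(29990 + (-3568 - 14211)) + E(58) = (29990 + (-3568 - 14211)) + 1/300 = (29990 - 17779) + 1/300 = 12211 + 1/300 = 3663301/300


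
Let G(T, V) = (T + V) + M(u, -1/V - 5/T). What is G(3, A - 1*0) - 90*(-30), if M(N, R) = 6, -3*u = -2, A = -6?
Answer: 2703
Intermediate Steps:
u = ⅔ (u = -⅓*(-2) = ⅔ ≈ 0.66667)
G(T, V) = 6 + T + V (G(T, V) = (T + V) + 6 = 6 + T + V)
G(3, A - 1*0) - 90*(-30) = (6 + 3 + (-6 - 1*0)) - 90*(-30) = (6 + 3 + (-6 + 0)) + 2700 = (6 + 3 - 6) + 2700 = 3 + 2700 = 2703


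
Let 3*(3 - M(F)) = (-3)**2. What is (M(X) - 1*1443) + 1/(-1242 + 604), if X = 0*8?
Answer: -920635/638 ≈ -1443.0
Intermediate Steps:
X = 0
M(F) = 0 (M(F) = 3 - 1/3*(-3)**2 = 3 - 1/3*9 = 3 - 3 = 0)
(M(X) - 1*1443) + 1/(-1242 + 604) = (0 - 1*1443) + 1/(-1242 + 604) = (0 - 1443) + 1/(-638) = -1443 - 1/638 = -920635/638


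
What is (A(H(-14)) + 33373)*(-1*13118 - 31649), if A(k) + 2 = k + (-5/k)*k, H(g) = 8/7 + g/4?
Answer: -20910262797/14 ≈ -1.4936e+9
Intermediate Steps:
H(g) = 8/7 + g/4 (H(g) = 8*(⅐) + g*(¼) = 8/7 + g/4)
A(k) = -7 + k (A(k) = -2 + (k + (-5/k)*k) = -2 + (k - 5) = -2 + (-5 + k) = -7 + k)
(A(H(-14)) + 33373)*(-1*13118 - 31649) = ((-7 + (8/7 + (¼)*(-14))) + 33373)*(-1*13118 - 31649) = ((-7 + (8/7 - 7/2)) + 33373)*(-13118 - 31649) = ((-7 - 33/14) + 33373)*(-44767) = (-131/14 + 33373)*(-44767) = (467091/14)*(-44767) = -20910262797/14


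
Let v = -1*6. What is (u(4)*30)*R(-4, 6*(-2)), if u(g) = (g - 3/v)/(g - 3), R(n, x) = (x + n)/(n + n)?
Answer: 270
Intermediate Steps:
v = -6
R(n, x) = (n + x)/(2*n) (R(n, x) = (n + x)/((2*n)) = (n + x)*(1/(2*n)) = (n + x)/(2*n))
u(g) = (½ + g)/(-3 + g) (u(g) = (g - 3/(-6))/(g - 3) = (g - 3*(-⅙))/(-3 + g) = (g + ½)/(-3 + g) = (½ + g)/(-3 + g))
(u(4)*30)*R(-4, 6*(-2)) = (((½ + 4)/(-3 + 4))*30)*((½)*(-4 + 6*(-2))/(-4)) = (((9/2)/1)*30)*((½)*(-¼)*(-4 - 12)) = ((1*(9/2))*30)*((½)*(-¼)*(-16)) = ((9/2)*30)*2 = 135*2 = 270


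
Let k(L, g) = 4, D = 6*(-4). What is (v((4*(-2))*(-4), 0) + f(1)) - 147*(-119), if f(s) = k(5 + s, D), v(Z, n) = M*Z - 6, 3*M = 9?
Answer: 17587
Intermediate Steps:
M = 3 (M = (⅓)*9 = 3)
v(Z, n) = -6 + 3*Z (v(Z, n) = 3*Z - 6 = -6 + 3*Z)
D = -24
f(s) = 4
(v((4*(-2))*(-4), 0) + f(1)) - 147*(-119) = ((-6 + 3*((4*(-2))*(-4))) + 4) - 147*(-119) = ((-6 + 3*(-8*(-4))) + 4) + 17493 = ((-6 + 3*32) + 4) + 17493 = ((-6 + 96) + 4) + 17493 = (90 + 4) + 17493 = 94 + 17493 = 17587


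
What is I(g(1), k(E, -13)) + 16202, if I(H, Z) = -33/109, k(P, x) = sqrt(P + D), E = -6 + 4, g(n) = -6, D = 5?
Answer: 1765985/109 ≈ 16202.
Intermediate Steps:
E = -2
k(P, x) = sqrt(5 + P) (k(P, x) = sqrt(P + 5) = sqrt(5 + P))
I(H, Z) = -33/109 (I(H, Z) = -33*1/109 = -33/109)
I(g(1), k(E, -13)) + 16202 = -33/109 + 16202 = 1765985/109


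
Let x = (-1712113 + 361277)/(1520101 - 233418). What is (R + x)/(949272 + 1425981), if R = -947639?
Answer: -1219312342273/3056197655799 ≈ -0.39896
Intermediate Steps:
x = -1350836/1286683 ≈ -1.0499
(R + x)/(949272 + 1425981) = (-947639 - 1350836/1286683)/(949272 + 1425981) = -1219312342273/1286683/2375253 = -1219312342273/1286683*1/2375253 = -1219312342273/3056197655799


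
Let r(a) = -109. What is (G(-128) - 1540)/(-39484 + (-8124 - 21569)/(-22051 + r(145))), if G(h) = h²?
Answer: -109647680/291645249 ≈ -0.37596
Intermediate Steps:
(G(-128) - 1540)/(-39484 + (-8124 - 21569)/(-22051 + r(145))) = ((-128)² - 1540)/(-39484 + (-8124 - 21569)/(-22051 - 109)) = (16384 - 1540)/(-39484 - 29693/(-22160)) = 14844/(-39484 - 29693*(-1/22160)) = 14844/(-39484 + 29693/22160) = 14844/(-874935747/22160) = 14844*(-22160/874935747) = -109647680/291645249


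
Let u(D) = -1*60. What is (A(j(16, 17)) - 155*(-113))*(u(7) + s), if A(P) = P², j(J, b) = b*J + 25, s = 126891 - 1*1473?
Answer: 13253349192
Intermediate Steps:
u(D) = -60
s = 125418 (s = 126891 - 1473 = 125418)
j(J, b) = 25 + J*b (j(J, b) = J*b + 25 = 25 + J*b)
(A(j(16, 17)) - 155*(-113))*(u(7) + s) = ((25 + 16*17)² - 155*(-113))*(-60 + 125418) = ((25 + 272)² + 17515)*125358 = (297² + 17515)*125358 = (88209 + 17515)*125358 = 105724*125358 = 13253349192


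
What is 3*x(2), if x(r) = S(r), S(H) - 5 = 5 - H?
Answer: 24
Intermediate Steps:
S(H) = 10 - H (S(H) = 5 + (5 - H) = 10 - H)
x(r) = 10 - r
3*x(2) = 3*(10 - 1*2) = 3*(10 - 2) = 3*8 = 24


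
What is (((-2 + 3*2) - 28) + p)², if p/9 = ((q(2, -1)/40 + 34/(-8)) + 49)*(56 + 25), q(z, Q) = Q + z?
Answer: 1702187293041/1600 ≈ 1.0639e+9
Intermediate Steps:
p = 1305639/40 (p = 9*((((-1 + 2)/40 + 34/(-8)) + 49)*(56 + 25)) = 9*(((1*(1/40) + 34*(-⅛)) + 49)*81) = 9*(((1/40 - 17/4) + 49)*81) = 9*((-169/40 + 49)*81) = 9*((1791/40)*81) = 9*(145071/40) = 1305639/40 ≈ 32641.)
(((-2 + 3*2) - 28) + p)² = (((-2 + 3*2) - 28) + 1305639/40)² = (((-2 + 6) - 28) + 1305639/40)² = ((4 - 28) + 1305639/40)² = (-24 + 1305639/40)² = (1304679/40)² = 1702187293041/1600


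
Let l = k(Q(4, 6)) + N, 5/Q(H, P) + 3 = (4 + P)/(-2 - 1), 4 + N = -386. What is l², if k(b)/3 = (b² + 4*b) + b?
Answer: 20848472100/130321 ≈ 1.5998e+5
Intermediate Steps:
N = -390 (N = -4 - 386 = -390)
Q(H, P) = 5/(-13/3 - P/3) (Q(H, P) = 5/(-3 + (4 + P)/(-2 - 1)) = 5/(-3 + (4 + P)/(-3)) = 5/(-3 + (4 + P)*(-⅓)) = 5/(-3 + (-4/3 - P/3)) = 5/(-13/3 - P/3))
k(b) = 3*b² + 15*b (k(b) = 3*((b² + 4*b) + b) = 3*(b² + 5*b) = 3*b² + 15*b)
l = -144390/361 (l = 3*(-15/(13 + 6))*(5 - 15/(13 + 6)) - 390 = 3*(-15/19)*(5 - 15/19) - 390 = 3*(-15/19)*(80/19) - 390 = -3600/361 - 390 = -144390/361 ≈ -399.97)
l² = (-144390/361)² = 20848472100/130321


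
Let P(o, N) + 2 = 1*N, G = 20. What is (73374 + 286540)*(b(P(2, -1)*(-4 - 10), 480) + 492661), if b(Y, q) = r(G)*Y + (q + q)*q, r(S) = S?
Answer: 343466290114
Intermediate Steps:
P(o, N) = -2 + N (P(o, N) = -2 + 1*N = -2 + N)
b(Y, q) = 2*q**2 + 20*Y (b(Y, q) = 20*Y + (q + q)*q = 20*Y + (2*q)*q = 20*Y + 2*q**2 = 2*q**2 + 20*Y)
(73374 + 286540)*(b(P(2, -1)*(-4 - 10), 480) + 492661) = (73374 + 286540)*((2*480**2 + 20*((-2 - 1)*(-4 - 10))) + 492661) = 359914*((2*230400 + 20*(-3*(-14))) + 492661) = 359914*((460800 + 20*42) + 492661) = 359914*((460800 + 840) + 492661) = 359914*(461640 + 492661) = 359914*954301 = 343466290114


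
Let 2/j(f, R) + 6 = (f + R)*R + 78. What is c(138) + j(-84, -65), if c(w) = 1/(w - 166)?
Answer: -9701/273196 ≈ -0.035509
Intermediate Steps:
j(f, R) = 2/(72 + R*(R + f)) (j(f, R) = 2/(-6 + ((f + R)*R + 78)) = 2/(-6 + ((R + f)*R + 78)) = 2/(-6 + (R*(R + f) + 78)) = 2/(-6 + (78 + R*(R + f))) = 2/(72 + R*(R + f)))
c(w) = 1/(-166 + w)
c(138) + j(-84, -65) = 1/(-166 + 138) + 2/(72 + (-65)² - 65*(-84)) = 1/(-28) + 2/(72 + 4225 + 5460) = -1/28 + 2/9757 = -9701/273196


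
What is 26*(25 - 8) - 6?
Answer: 436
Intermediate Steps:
26*(25 - 8) - 6 = 26*17 - 6 = 442 - 6 = 436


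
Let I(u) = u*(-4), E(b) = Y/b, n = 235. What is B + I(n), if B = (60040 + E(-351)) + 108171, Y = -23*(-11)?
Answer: 58711868/351 ≈ 1.6727e+5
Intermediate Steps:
Y = 253
E(b) = 253/b
B = 59041808/351 (B = (60040 + 253/(-351)) + 108171 = (60040 + 253*(-1/351)) + 108171 = (60040 - 253/351) + 108171 = 21073787/351 + 108171 = 59041808/351 ≈ 1.6821e+5)
I(u) = -4*u
B + I(n) = 59041808/351 - 4*235 = 59041808/351 - 940 = 58711868/351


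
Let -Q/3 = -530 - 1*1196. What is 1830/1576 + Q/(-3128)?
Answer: -38067/77027 ≈ -0.49420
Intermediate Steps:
Q = 5178 (Q = -3*(-530 - 1*1196) = -3*(-530 - 1196) = -3*(-1726) = 5178)
1830/1576 + Q/(-3128) = 1830/1576 + 5178/(-3128) = 1830*(1/1576) + 5178*(-1/3128) = 915/788 - 2589/1564 = -38067/77027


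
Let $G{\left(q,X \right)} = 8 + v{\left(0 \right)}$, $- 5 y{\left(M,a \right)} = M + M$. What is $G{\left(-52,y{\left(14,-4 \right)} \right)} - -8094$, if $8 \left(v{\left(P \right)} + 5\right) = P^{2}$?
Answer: $8097$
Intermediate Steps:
$v{\left(P \right)} = -5 + \frac{P^{2}}{8}$
$y{\left(M,a \right)} = - \frac{2 M}{5}$ ($y{\left(M,a \right)} = - \frac{M + M}{5} = - \frac{2 M}{5}$)
$G{\left(q,X \right)} = 3$ ($G{\left(q,X \right)} = 8 - \left(5 - \frac{0^{2}}{8}\right) = 8 + \left(-5 + \frac{1}{8} \cdot 0\right) = 8 + \left(-5 + 0\right) = 8 - 5 = 3$)
$G{\left(-52,y{\left(14,-4 \right)} \right)} - -8094 = 3 - -8094 = 3 + 8094 = 8097$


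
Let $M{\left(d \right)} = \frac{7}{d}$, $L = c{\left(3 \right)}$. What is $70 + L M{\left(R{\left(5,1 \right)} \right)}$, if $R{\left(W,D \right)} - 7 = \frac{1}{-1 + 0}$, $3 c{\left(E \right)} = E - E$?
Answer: $70$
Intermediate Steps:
$c{\left(E \right)} = 0$ ($c{\left(E \right)} = \frac{E - E}{3} = \frac{1}{3} \cdot 0 = 0$)
$R{\left(W,D \right)} = 6$ ($R{\left(W,D \right)} = 7 + \frac{1}{-1 + 0} = 7 + \frac{1}{-1} = 7 - 1 = 6$)
$L = 0$
$70 + L M{\left(R{\left(5,1 \right)} \right)} = 70 + 0 \cdot \frac{7}{6} = 70 + 0 = 70$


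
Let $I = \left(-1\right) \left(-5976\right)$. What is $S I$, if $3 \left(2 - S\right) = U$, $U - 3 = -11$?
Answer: $27888$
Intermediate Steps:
$U = -8$ ($U = 3 - 11 = -8$)
$I = 5976$
$S = \frac{14}{3}$ ($S = 2 - - \frac{8}{3} = 2 + \frac{8}{3} = \frac{14}{3} \approx 4.6667$)
$S I = \frac{14}{3} \cdot 5976 = 27888$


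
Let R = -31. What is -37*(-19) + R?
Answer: 672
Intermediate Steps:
-37*(-19) + R = -37*(-19) - 31 = 703 - 31 = 672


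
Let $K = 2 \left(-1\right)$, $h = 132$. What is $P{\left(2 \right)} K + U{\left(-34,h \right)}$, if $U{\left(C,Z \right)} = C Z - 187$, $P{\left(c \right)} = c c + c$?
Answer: $-4687$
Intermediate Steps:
$P{\left(c \right)} = c + c^{2}$ ($P{\left(c \right)} = c^{2} + c = c + c^{2}$)
$K = -2$
$U{\left(C,Z \right)} = -187 + C Z$
$P{\left(2 \right)} K + U{\left(-34,h \right)} = 2 \left(1 + 2\right) \left(-2\right) - 4675 = 2 \cdot 3 \left(-2\right) - 4675 = 6 \left(-2\right) - 4675 = -12 - 4675 = -4687$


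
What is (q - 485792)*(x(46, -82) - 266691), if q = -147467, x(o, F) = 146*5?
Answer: 168422196899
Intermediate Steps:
x(o, F) = 730
(q - 485792)*(x(46, -82) - 266691) = (-147467 - 485792)*(730 - 266691) = -633259*(-265961) = 168422196899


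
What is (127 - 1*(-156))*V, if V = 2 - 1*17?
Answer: -4245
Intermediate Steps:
V = -15 (V = 2 - 17 = -15)
(127 - 1*(-156))*V = (127 - 1*(-156))*(-15) = (127 + 156)*(-15) = 283*(-15) = -4245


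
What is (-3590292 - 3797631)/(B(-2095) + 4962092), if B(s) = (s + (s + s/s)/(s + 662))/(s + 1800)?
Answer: -1041044543135/699217653887 ≈ -1.4889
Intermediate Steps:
B(s) = (s + (1 + s)/(662 + s))/(1800 + s) (B(s) = (s + (s + 1)/(662 + s))/(1800 + s) = (s + (1 + s)/(662 + s))/(1800 + s))
(-3590292 - 3797631)/(B(-2095) + 4962092) = (-3590292 - 3797631)/((1 + (-2095)² + 663*(-2095))/(1191600 + (-2095)² + 2462*(-2095)) + 4962092) = -7387923/((1 + 4389025 - 1388985)/(1191600 + 4389025 - 5157890) + 4962092) = -7387923/(3000041/422735 + 4962092) = -7387923/2097652961661/422735 = -7387923*422735/2097652961661 = -1041044543135/699217653887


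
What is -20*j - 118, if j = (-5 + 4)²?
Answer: -138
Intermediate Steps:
j = 1 (j = (-1)² = 1)
-20*j - 118 = -20*1 - 118 = -20 - 118 = -138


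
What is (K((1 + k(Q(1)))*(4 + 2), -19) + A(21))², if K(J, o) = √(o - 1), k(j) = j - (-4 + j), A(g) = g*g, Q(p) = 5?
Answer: 194461 + 1764*I*√5 ≈ 1.9446e+5 + 3944.4*I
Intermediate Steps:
A(g) = g²
k(j) = 4 (k(j) = j + (4 - j) = 4)
K(J, o) = √(-1 + o)
(K((1 + k(Q(1)))*(4 + 2), -19) + A(21))² = (√(-1 - 19) + 21²)² = (√(-20) + 441)² = (2*I*√5 + 441)² = (441 + 2*I*√5)²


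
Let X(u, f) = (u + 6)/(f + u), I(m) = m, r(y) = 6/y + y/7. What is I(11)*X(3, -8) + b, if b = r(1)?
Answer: -478/35 ≈ -13.657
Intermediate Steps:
r(y) = 6/y + y/7 (r(y) = 6/y + y*(1/7) = 6/y + y/7)
b = 43/7 (b = 6/1 + (1/7)*1 = 6*1 + 1/7 = 6 + 1/7 = 43/7 ≈ 6.1429)
X(u, f) = (6 + u)/(f + u)
I(11)*X(3, -8) + b = 11*((6 + 3)/(-8 + 3)) + 43/7 = 11*(9/(-5)) + 43/7 = 11*(-1/5*9) + 43/7 = 11*(-9/5) + 43/7 = -99/5 + 43/7 = -478/35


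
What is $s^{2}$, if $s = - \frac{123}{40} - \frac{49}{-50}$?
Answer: $\frac{175561}{40000} \approx 4.389$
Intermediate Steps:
$s = - \frac{419}{200}$ ($s = \left(-123\right) \frac{1}{40} - - \frac{49}{50} = - \frac{123}{40} + \frac{49}{50} = - \frac{419}{200} \approx -2.095$)
$s^{2} = \left(- \frac{419}{200}\right)^{2} = \frac{175561}{40000}$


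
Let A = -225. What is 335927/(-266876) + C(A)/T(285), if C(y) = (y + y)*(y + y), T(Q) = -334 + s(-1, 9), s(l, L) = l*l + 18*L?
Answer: -6011092613/5070644 ≈ -1185.5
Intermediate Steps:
s(l, L) = l² + 18*L
T(Q) = -171 (T(Q) = -334 + ((-1)² + 18*9) = -334 + (1 + 162) = -334 + 163 = -171)
C(y) = 4*y² (C(y) = (2*y)*(2*y) = 4*y²)
335927/(-266876) + C(A)/T(285) = 335927/(-266876) + (4*(-225)²)/(-171) = 335927*(-1/266876) + (4*50625)*(-1/171) = -335927/266876 + 202500*(-1/171) = -335927/266876 - 22500/19 = -6011092613/5070644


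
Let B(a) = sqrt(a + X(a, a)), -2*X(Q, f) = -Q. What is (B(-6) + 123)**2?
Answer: 15120 + 738*I ≈ 15120.0 + 738.0*I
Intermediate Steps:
X(Q, f) = Q/2 (X(Q, f) = -(-1)*Q/2 = Q/2)
B(a) = sqrt(6)*sqrt(a)/2 (B(a) = sqrt(a + a/2) = sqrt(3*a/2) = sqrt(6)*sqrt(a)/2)
(B(-6) + 123)**2 = (sqrt(6)*sqrt(-6)/2 + 123)**2 = (sqrt(6)*(I*sqrt(6))/2 + 123)**2 = (3*I + 123)**2 = (123 + 3*I)**2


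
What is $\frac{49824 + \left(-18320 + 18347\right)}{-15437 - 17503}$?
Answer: $- \frac{5539}{3660} \approx -1.5134$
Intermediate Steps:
$\frac{49824 + \left(-18320 + 18347\right)}{-15437 - 17503} = \frac{49824 + 27}{-32940} = 49851 \left(- \frac{1}{32940}\right) = - \frac{5539}{3660}$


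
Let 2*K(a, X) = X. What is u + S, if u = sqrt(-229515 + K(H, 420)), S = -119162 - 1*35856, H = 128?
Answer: -155018 + I*sqrt(229305) ≈ -1.5502e+5 + 478.86*I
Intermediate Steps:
K(a, X) = X/2
S = -155018 (S = -119162 - 35856 = -155018)
u = I*sqrt(229305) (u = sqrt(-229515 + (1/2)*420) = sqrt(-229515 + 210) = sqrt(-229305) = I*sqrt(229305) ≈ 478.86*I)
u + S = I*sqrt(229305) - 155018 = -155018 + I*sqrt(229305)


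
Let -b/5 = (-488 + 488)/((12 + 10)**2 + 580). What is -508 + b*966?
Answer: -508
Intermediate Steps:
b = 0 (b = -5*(-488 + 488)/((12 + 10)**2 + 580) = -0/(22**2 + 580) = -0/(484 + 580) = -0/1064 = -5*0 = 0)
-508 + b*966 = -508 + 0*966 = -508 + 0 = -508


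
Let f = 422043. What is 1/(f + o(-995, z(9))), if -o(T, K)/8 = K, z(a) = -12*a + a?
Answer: 1/422835 ≈ 2.3650e-6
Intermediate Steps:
z(a) = -11*a
o(T, K) = -8*K
1/(f + o(-995, z(9))) = 1/(422043 - (-88)*9) = 1/(422043 - 8*(-99)) = 1/(422043 + 792) = 1/422835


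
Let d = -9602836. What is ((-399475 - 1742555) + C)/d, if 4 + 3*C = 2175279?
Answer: 4250815/28808508 ≈ 0.14755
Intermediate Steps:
C = 2175275/3 (C = -4/3 + (⅓)*2175279 = -4/3 + 725093 = 2175275/3 ≈ 7.2509e+5)
((-399475 - 1742555) + C)/d = ((-399475 - 1742555) + 2175275/3)/(-9602836) = (-2142030 + 2175275/3)*(-1/9602836) = -4250815/3*(-1/9602836) = 4250815/28808508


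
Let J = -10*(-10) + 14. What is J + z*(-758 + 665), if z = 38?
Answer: -3420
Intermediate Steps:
J = 114 (J = 100 + 14 = 114)
J + z*(-758 + 665) = 114 + 38*(-758 + 665) = 114 + 38*(-93) = 114 - 3534 = -3420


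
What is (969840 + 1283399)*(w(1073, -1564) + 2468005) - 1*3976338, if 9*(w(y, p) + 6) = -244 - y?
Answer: 16681973695348/3 ≈ 5.5607e+12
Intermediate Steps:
w(y, p) = -298/9 - y/9 (w(y, p) = -6 + (-244 - y)/9 = -6 + (-244/9 - y/9) = -298/9 - y/9)
(969840 + 1283399)*(w(1073, -1564) + 2468005) - 1*3976338 = (969840 + 1283399)*((-298/9 - ⅑*1073) + 2468005) - 1*3976338 = 2253239*((-298/9 - 1073/9) + 2468005) - 3976338 = 2253239*(-457/3 + 2468005) - 3976338 = 2253239*(7403558/3) - 3976338 = 16681985624362/3 - 3976338 = 16681973695348/3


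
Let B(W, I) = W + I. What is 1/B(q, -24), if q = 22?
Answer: -½ ≈ -0.50000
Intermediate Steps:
B(W, I) = I + W
1/B(q, -24) = 1/(-24 + 22) = 1/(-2) = -½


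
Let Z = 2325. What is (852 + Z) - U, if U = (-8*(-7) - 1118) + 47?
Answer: 4192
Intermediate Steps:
U = -1015 (U = (56 - 1118) + 47 = -1062 + 47 = -1015)
(852 + Z) - U = (852 + 2325) - 1*(-1015) = 3177 + 1015 = 4192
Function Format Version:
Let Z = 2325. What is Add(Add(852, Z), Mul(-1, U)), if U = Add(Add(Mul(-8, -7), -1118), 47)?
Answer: 4192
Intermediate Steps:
U = -1015 (U = Add(Add(56, -1118), 47) = Add(-1062, 47) = -1015)
Add(Add(852, Z), Mul(-1, U)) = Add(Add(852, 2325), Mul(-1, -1015)) = Add(3177, 1015) = 4192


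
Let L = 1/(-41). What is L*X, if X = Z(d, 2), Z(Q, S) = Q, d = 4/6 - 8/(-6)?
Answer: -2/41 ≈ -0.048781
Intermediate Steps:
d = 2 (d = 4*(1/6) - 8*(-1/6) = 2/3 + 4/3 = 2)
X = 2
L = -1/41 ≈ -0.024390
L*X = -1/41*2 = -2/41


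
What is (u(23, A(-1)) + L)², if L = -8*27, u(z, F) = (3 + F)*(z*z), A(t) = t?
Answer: 708964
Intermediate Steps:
u(z, F) = z²*(3 + F) (u(z, F) = (3 + F)*z² = z²*(3 + F))
L = -216
(u(23, A(-1)) + L)² = (23²*(3 - 1) - 216)² = (529*2 - 216)² = (1058 - 216)² = 842² = 708964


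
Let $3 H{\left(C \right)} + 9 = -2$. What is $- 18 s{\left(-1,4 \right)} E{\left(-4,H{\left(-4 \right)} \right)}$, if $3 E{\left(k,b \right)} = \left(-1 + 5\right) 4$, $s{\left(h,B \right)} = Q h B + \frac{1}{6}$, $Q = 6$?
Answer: $2288$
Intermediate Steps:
$H{\left(C \right)} = - \frac{11}{3}$ ($H{\left(C \right)} = -3 + \frac{1}{3} \left(-2\right) = -3 - \frac{2}{3} = - \frac{11}{3}$)
$s{\left(h,B \right)} = \frac{1}{6} + 6 B h$ ($s{\left(h,B \right)} = 6 h B + \frac{1}{6} = 6 B h + \frac{1}{6} = \frac{1}{6} + 6 B h$)
$E{\left(k,b \right)} = \frac{16}{3}$ ($E{\left(k,b \right)} = \frac{\left(-1 + 5\right) 4}{3} = \frac{4 \cdot 4}{3} = \frac{1}{3} \cdot 16 = \frac{16}{3}$)
$- 18 s{\left(-1,4 \right)} E{\left(-4,H{\left(-4 \right)} \right)} = - 18 \left(\frac{1}{6} + 6 \cdot 4 \left(-1\right)\right) \frac{16}{3} = - 18 \left(\frac{1}{6} - 24\right) \frac{16}{3} = \left(-18\right) \left(- \frac{143}{6}\right) \frac{16}{3} = 429 \cdot \frac{16}{3} = 2288$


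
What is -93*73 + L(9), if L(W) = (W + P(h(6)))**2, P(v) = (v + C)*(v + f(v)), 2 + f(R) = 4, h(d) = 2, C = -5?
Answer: -6780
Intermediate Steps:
f(R) = 2 (f(R) = -2 + 4 = 2)
P(v) = (-5 + v)*(2 + v) (P(v) = (v - 5)*(v + 2) = (-5 + v)*(2 + v))
L(W) = (-12 + W)**2 (L(W) = (W + (-10 + 2**2 - 3*2))**2 = (W + (-10 + 4 - 6))**2 = (W - 12)**2 = (-12 + W)**2)
-93*73 + L(9) = -93*73 + (-12 + 9)**2 = -6789 + (-3)**2 = -6789 + 9 = -6780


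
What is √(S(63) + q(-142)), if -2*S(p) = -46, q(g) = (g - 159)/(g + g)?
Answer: √485143/142 ≈ 4.9051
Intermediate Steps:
q(g) = (-159 + g)/(2*g) (q(g) = (-159 + g)/((2*g)) = (-159 + g)*(1/(2*g)) = (-159 + g)/(2*g))
S(p) = 23 (S(p) = -½*(-46) = 23)
√(S(63) + q(-142)) = √(23 + (½)*(-159 - 142)/(-142)) = √(23 + (½)*(-1/142)*(-301)) = √(23 + 301/284) = √(6833/284) = √485143/142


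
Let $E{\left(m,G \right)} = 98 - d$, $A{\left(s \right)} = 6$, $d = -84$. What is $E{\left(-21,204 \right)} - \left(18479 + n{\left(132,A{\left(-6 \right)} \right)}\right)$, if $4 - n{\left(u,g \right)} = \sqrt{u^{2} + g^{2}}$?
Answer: $-18301 + 6 \sqrt{485} \approx -18169.0$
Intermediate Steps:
$E{\left(m,G \right)} = 182$ ($E{\left(m,G \right)} = 98 - -84 = 98 + 84 = 182$)
$n{\left(u,g \right)} = 4 - \sqrt{g^{2} + u^{2}}$ ($n{\left(u,g \right)} = 4 - \sqrt{u^{2} + g^{2}} = 4 - \sqrt{g^{2} + u^{2}}$)
$E{\left(-21,204 \right)} - \left(18479 + n{\left(132,A{\left(-6 \right)} \right)}\right) = 182 - \left(18483 - \sqrt{6^{2} + 132^{2}}\right) = 182 - \left(18483 - \sqrt{36 + 17424}\right) = 182 - \left(18483 - 6 \sqrt{485}\right) = -18301 + 6 \sqrt{485}$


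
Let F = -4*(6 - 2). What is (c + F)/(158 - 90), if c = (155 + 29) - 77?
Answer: 91/68 ≈ 1.3382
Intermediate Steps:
F = -16 (F = -4*4 = -16)
c = 107 (c = 184 - 77 = 107)
(c + F)/(158 - 90) = (107 - 16)/(158 - 90) = 91/68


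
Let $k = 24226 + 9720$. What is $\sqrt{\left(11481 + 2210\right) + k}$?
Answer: $3 \sqrt{5293} \approx 218.26$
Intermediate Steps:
$k = 33946$
$\sqrt{\left(11481 + 2210\right) + k} = \sqrt{\left(11481 + 2210\right) + 33946} = \sqrt{13691 + 33946} = \sqrt{47637} = 3 \sqrt{5293}$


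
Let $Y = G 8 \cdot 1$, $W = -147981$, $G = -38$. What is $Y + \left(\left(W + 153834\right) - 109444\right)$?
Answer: $-103895$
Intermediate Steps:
$Y = -304$ ($Y = \left(-38\right) 8 \cdot 1 = \left(-304\right) 1 = -304$)
$Y + \left(\left(W + 153834\right) - 109444\right) = -304 + \left(\left(-147981 + 153834\right) - 109444\right) = -304 + \left(5853 - 109444\right) = -304 - 103591 = -103895$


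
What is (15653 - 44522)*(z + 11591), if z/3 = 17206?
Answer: -1824780621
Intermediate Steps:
z = 51618 (z = 3*17206 = 51618)
(15653 - 44522)*(z + 11591) = (15653 - 44522)*(51618 + 11591) = -28869*63209 = -1824780621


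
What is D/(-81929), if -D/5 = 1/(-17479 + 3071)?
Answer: -5/1180433032 ≈ -4.2357e-9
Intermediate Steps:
D = 5/14408 (D = -5/(-17479 + 3071) = -5/(-14408) = -5*(-1/14408) = 5/14408 ≈ 0.00034703)
D/(-81929) = (5/14408)/(-81929) = (5/14408)*(-1/81929) = -5/1180433032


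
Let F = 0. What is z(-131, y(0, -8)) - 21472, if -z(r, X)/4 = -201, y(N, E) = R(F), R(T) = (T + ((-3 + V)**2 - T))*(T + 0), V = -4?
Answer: -20668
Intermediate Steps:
R(T) = 49*T (R(T) = (T + ((-3 - 4)**2 - T))*(T + 0) = (T + ((-7)**2 - T))*T = (T + (49 - T))*T = 49*T)
y(N, E) = 0 (y(N, E) = 49*0 = 0)
z(r, X) = 804 (z(r, X) = -4*(-201) = 804)
z(-131, y(0, -8)) - 21472 = 804 - 21472 = -20668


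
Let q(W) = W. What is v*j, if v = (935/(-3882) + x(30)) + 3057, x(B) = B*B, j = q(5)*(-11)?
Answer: -844807645/3882 ≈ -2.1762e+5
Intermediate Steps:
j = -55 (j = 5*(-11) = -55)
x(B) = B²
v = 15360139/3882 (v = (935/(-3882) + 30²) + 3057 = (935*(-1/3882) + 900) + 3057 = (-935/3882 + 900) + 3057 = 3492865/3882 + 3057 = 15360139/3882 ≈ 3956.8)
v*j = (15360139/3882)*(-55) = -844807645/3882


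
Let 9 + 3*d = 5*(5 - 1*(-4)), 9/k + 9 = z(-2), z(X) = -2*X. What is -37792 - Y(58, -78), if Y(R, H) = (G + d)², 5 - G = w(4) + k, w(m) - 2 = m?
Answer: -948896/25 ≈ -37956.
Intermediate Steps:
w(m) = 2 + m
k = -9/5 (k = 9/(-9 - 2*(-2)) = 9/(-9 + 4) = 9/(-5) = 9*(-⅕) = -9/5 ≈ -1.8000)
d = 12 (d = -3 + (5*(5 - 1*(-4)))/3 = -3 + (5*(5 + 4))/3 = -3 + (5*9)/3 = -3 + (⅓)*45 = -3 + 15 = 12)
G = ⅘ (G = 5 - ((2 + 4) - 9/5) = 5 - (6 - 9/5) = 5 - 1*21/5 = 5 - 21/5 = ⅘ ≈ 0.80000)
Y(R, H) = 4096/25 (Y(R, H) = (⅘ + 12)² = (64/5)² = 4096/25)
-37792 - Y(58, -78) = -37792 - 1*4096/25 = -37792 - 4096/25 = -948896/25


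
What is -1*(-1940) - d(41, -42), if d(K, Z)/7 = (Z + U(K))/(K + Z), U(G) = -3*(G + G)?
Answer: -76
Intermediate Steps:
U(G) = -6*G
d(K, Z) = 7*(Z - 6*K)/(K + Z) (d(K, Z) = 7*((Z - 6*K)/(K + Z)) = 7*(Z - 6*K)/(K + Z))
-1*(-1940) - d(41, -42) = -1*(-1940) - 7*(-42 - 6*41)/(41 - 42) = 1940 - 7*(-42 - 246)/(-1) = 1940 - 7*(-1)*(-288) = 1940 - 1*2016 = 1940 - 2016 = -76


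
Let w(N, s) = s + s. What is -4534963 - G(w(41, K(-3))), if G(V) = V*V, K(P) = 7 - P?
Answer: -4535363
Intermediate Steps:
w(N, s) = 2*s
G(V) = V²
-4534963 - G(w(41, K(-3))) = -4534963 - (2*(7 - 1*(-3)))² = -4534963 - (2*(7 + 3))² = -4534963 - (2*10)² = -4534963 - 1*20² = -4534963 - 1*400 = -4534963 - 400 = -4535363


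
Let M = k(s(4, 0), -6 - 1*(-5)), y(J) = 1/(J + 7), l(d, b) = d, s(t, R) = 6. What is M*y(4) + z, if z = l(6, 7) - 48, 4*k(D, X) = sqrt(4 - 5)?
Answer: -42 + I/44 ≈ -42.0 + 0.022727*I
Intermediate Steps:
y(J) = 1/(7 + J)
k(D, X) = I/4 (k(D, X) = sqrt(4 - 5)/4 = sqrt(-1)/4 = I/4)
M = I/4 ≈ 0.25*I
z = -42 (z = 6 - 48 = -42)
M*y(4) + z = (I/4)/(7 + 4) - 42 = (I/4)/11 - 42 = (I/4)*(1/11) - 42 = I/44 - 42 = -42 + I/44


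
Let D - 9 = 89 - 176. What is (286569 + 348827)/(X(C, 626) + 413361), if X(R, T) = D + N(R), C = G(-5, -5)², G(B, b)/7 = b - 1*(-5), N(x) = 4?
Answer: 635396/413287 ≈ 1.5374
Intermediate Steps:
D = -78 (D = 9 + (89 - 176) = 9 - 87 = -78)
G(B, b) = 35 + 7*b (G(B, b) = 7*(b - 1*(-5)) = 7*(b + 5) = 7*(5 + b) = 35 + 7*b)
C = 0 (C = (35 + 7*(-5))² = (35 - 35)² = 0² = 0)
X(R, T) = -74 (X(R, T) = -78 + 4 = -74)
(286569 + 348827)/(X(C, 626) + 413361) = (286569 + 348827)/(-74 + 413361) = 635396/413287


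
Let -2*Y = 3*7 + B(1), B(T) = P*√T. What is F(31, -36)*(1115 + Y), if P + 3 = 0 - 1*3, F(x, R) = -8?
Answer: -8860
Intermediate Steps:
P = -6 (P = -3 + (0 - 1*3) = -3 + (0 - 3) = -3 - 3 = -6)
B(T) = -6*√T
Y = -15/2 (Y = -(3*7 - 6*√1)/2 = -(21 - 6*1)/2 = -(21 - 6)/2 = -½*15 = -15/2 ≈ -7.5000)
F(31, -36)*(1115 + Y) = -8*(1115 - 15/2) = -8*2215/2 = -8860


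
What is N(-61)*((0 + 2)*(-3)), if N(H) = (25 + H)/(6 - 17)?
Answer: -216/11 ≈ -19.636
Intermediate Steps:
N(H) = -25/11 - H/11 (N(H) = (25 + H)/(-11) = (25 + H)*(-1/11) = -25/11 - H/11)
N(-61)*((0 + 2)*(-3)) = (-25/11 - 1/11*(-61))*((0 + 2)*(-3)) = (-25/11 + 61/11)*(2*(-3)) = (36/11)*(-6) = -216/11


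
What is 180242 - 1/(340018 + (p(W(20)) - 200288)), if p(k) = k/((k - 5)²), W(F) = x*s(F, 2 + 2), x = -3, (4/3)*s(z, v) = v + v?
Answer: 13322975310255/73917152 ≈ 1.8024e+5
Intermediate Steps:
s(z, v) = 3*v/2 (s(z, v) = 3*(v + v)/4 = 3*(2*v)/4 = 3*v/2)
W(F) = -18 (W(F) = -9*(2 + 2)/2 = -9*4/2 = -3*6 = -18)
p(k) = k/(-5 + k)² (p(k) = k/((-5 + k)²) = k/(-5 + k)²)
180242 - 1/(340018 + (p(W(20)) - 200288)) = 180242 - 1/(340018 + (-18/(-5 - 18)² - 200288)) = 180242 - 1/(340018 + (-18/(-23)² - 200288)) = 180242 - 1/(340018 + (-18*1/529 - 200288)) = 180242 - 1/(340018 + (-18/529 - 200288)) = 180242 - 1/(340018 - 105952370/529) = 180242 - 1/73917152/529 = 180242 - 1*529/73917152 = 180242 - 529/73917152 = 13322975310255/73917152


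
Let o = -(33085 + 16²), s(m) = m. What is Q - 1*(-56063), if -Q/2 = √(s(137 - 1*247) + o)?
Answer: 56063 - 2*I*√33451 ≈ 56063.0 - 365.79*I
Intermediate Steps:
o = -33341 (o = -(33085 + 256) = -1*33341 = -33341)
Q = -2*I*√33451 (Q = -2*√((137 - 1*247) - 33341) = -2*√((137 - 247) - 33341) = -2*√(-110 - 33341) = -2*I*√33451 ≈ -365.79*I)
Q - 1*(-56063) = -2*I*√33451 - 1*(-56063) = -2*I*√33451 + 56063 = 56063 - 2*I*√33451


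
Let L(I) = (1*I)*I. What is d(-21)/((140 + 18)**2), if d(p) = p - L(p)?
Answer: -231/12482 ≈ -0.018507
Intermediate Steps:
L(I) = I**2 (L(I) = I*I = I**2)
d(p) = p - p**2
d(-21)/((140 + 18)**2) = (-21*(1 - 1*(-21)))/((140 + 18)**2) = (-21*(1 + 21))/(158**2) = -21*22/24964 = -462*1/24964 = -231/12482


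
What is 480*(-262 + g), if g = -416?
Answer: -325440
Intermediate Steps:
480*(-262 + g) = 480*(-262 - 416) = 480*(-678) = -325440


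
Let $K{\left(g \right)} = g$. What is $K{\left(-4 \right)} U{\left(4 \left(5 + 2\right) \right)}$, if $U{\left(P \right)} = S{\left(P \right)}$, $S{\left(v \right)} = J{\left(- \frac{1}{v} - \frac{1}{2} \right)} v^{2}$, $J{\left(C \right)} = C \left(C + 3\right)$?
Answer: $4140$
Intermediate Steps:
$J{\left(C \right)} = C \left(3 + C\right)$
$S{\left(v \right)} = v^{2} \left(- \frac{1}{2} - \frac{1}{v}\right) \left(\frac{5}{2} - \frac{1}{v}\right)$ ($S{\left(v \right)} = \left(- \frac{1}{v} - \frac{1}{2}\right) \left(3 - \left(\frac{1}{2} + \frac{1}{v}\right)\right) v^{2} = \left(- \frac{1}{2} - \frac{1}{v}\right) \left(3 - \left(\frac{1}{2} + \frac{1}{v}\right)\right) v^{2} = \left(- \frac{1}{2} - \frac{1}{v}\right) \left(\frac{5}{2} - \frac{1}{v}\right) v^{2} = v^{2} \left(- \frac{1}{2} - \frac{1}{v}\right) \left(\frac{5}{2} - \frac{1}{v}\right)$)
$U{\left(P \right)} = - \frac{\left(-2 + 5 P\right) \left(2 + P\right)}{4}$
$K{\left(-4 \right)} U{\left(4 \left(5 + 2\right) \right)} = - 4 \left(- \frac{\left(-2 + 5 \cdot 4 \left(5 + 2\right)\right) \left(2 + 4 \left(5 + 2\right)\right)}{4}\right) = - 4 \left(- \frac{\left(-2 + 5 \cdot 4 \cdot 7\right) \left(2 + 4 \cdot 7\right)}{4}\right) = - 4 \left(- \frac{\left(-2 + 5 \cdot 28\right) \left(2 + 28\right)}{4}\right) = - 4 \left(\left(- \frac{1}{4}\right) \left(-2 + 140\right) 30\right) = - 4 \left(\left(- \frac{1}{4}\right) 138 \cdot 30\right) = \left(-4\right) \left(-1035\right) = 4140$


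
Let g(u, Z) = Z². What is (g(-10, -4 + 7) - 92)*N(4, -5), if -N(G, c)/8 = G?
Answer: 2656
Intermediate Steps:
N(G, c) = -8*G
(g(-10, -4 + 7) - 92)*N(4, -5) = ((-4 + 7)² - 92)*(-8*4) = (3² - 92)*(-32) = (9 - 92)*(-32) = -83*(-32) = 2656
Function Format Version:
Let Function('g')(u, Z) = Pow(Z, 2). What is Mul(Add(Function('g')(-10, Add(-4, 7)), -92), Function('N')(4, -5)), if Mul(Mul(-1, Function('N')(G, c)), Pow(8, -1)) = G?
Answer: 2656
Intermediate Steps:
Function('N')(G, c) = Mul(-8, G)
Mul(Add(Function('g')(-10, Add(-4, 7)), -92), Function('N')(4, -5)) = Mul(Add(Pow(Add(-4, 7), 2), -92), Mul(-8, 4)) = Mul(Add(Pow(3, 2), -92), -32) = Mul(Add(9, -92), -32) = Mul(-83, -32) = 2656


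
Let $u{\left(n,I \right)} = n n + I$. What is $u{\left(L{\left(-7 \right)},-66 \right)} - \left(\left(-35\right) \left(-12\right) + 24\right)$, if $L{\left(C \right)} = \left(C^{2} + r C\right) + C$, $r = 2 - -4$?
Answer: $-510$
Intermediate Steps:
$r = 6$ ($r = 2 + 4 = 6$)
$L{\left(C \right)} = C^{2} + 7 C$ ($L{\left(C \right)} = \left(C^{2} + 6 C\right) + C = C^{2} + 7 C$)
$u{\left(n,I \right)} = I + n^{2}$ ($u{\left(n,I \right)} = n^{2} + I = I + n^{2}$)
$u{\left(L{\left(-7 \right)},-66 \right)} - \left(\left(-35\right) \left(-12\right) + 24\right) = \left(-66 + \left(- 7 \left(7 - 7\right)\right)^{2}\right) - \left(\left(-35\right) \left(-12\right) + 24\right) = \left(-66 + \left(\left(-7\right) 0\right)^{2}\right) - \left(420 + 24\right) = \left(-66 + 0^{2}\right) - 444 = \left(-66 + 0\right) - 444 = -66 - 444 = -510$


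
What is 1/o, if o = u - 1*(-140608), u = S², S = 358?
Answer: 1/268772 ≈ 3.7206e-6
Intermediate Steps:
u = 128164 (u = 358² = 128164)
o = 268772 (o = 128164 - 1*(-140608) = 128164 + 140608 = 268772)
1/o = 1/268772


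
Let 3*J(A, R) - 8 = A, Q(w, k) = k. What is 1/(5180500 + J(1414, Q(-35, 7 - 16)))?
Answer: 1/5180974 ≈ 1.9301e-7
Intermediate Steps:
J(A, R) = 8/3 + A/3
1/(5180500 + J(1414, Q(-35, 7 - 16))) = 1/(5180500 + (8/3 + (⅓)*1414)) = 1/(5180500 + (8/3 + 1414/3)) = 1/(5180500 + 474) = 1/5180974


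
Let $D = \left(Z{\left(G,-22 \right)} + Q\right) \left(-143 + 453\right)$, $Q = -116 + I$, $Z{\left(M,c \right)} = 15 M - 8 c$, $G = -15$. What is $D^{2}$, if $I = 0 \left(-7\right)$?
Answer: $2616322500$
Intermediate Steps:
$I = 0$
$Z{\left(M,c \right)} = - 8 c + 15 M$
$Q = -116$ ($Q = -116 + 0 = -116$)
$D = -51150$ ($D = \left(\left(\left(-8\right) \left(-22\right) + 15 \left(-15\right)\right) - 116\right) \left(-143 + 453\right) = \left(\left(176 - 225\right) - 116\right) 310 = \left(-49 - 116\right) 310 = \left(-165\right) 310 = -51150$)
$D^{2} = \left(-51150\right)^{2} = 2616322500$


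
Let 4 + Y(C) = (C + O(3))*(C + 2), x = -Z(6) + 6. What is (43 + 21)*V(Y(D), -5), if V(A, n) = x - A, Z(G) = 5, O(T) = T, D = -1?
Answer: 192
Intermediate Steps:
x = 1 (x = -1*5 + 6 = -5 + 6 = 1)
Y(C) = -4 + (2 + C)*(3 + C) (Y(C) = -4 + (C + 3)*(C + 2) = -4 + (3 + C)*(2 + C) = -4 + (2 + C)*(3 + C))
V(A, n) = 1 - A
(43 + 21)*V(Y(D), -5) = (43 + 21)*(1 - (2 + (-1)² + 5*(-1))) = 64*(1 - (2 + 1 - 5)) = 64*(1 - 1*(-2)) = 64*(1 + 2) = 64*3 = 192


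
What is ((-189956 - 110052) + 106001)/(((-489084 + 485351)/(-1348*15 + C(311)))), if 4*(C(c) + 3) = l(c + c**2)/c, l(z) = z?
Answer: -3908271015/3733 ≈ -1.0470e+6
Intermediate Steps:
C(c) = -3 + (c + c**2)/(4*c) (C(c) = -3 + ((c + c**2)/c)/4 = -3 + (c + c**2)/(4*c))
((-189956 - 110052) + 106001)/(((-489084 + 485351)/(-1348*15 + C(311)))) = ((-189956 - 110052) + 106001)/(((-489084 + 485351)/(-1348*15 + (-11/4 + (1/4)*311)))) = (-300008 + 106001)/((-3733/(-20220 + (-11/4 + 311/4)))) = -194007/((-3733/(-20220 + 75))) = -194007/((-3733/(-20145))) = -194007/((-3733*(-1/20145))) = -194007/3733/20145 = -194007*20145/3733 = -3908271015/3733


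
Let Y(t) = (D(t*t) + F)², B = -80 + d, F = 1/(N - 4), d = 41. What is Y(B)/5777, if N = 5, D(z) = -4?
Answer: 9/5777 ≈ 0.0015579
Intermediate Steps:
F = 1 (F = 1/(5 - 4) = 1/1 = 1)
B = -39 (B = -80 + 41 = -39)
Y(t) = 9 (Y(t) = (-4 + 1)² = (-3)² = 9)
Y(B)/5777 = 9/5777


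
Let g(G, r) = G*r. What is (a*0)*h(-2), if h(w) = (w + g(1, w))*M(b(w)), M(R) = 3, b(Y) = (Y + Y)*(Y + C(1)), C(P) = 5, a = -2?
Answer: 0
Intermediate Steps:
b(Y) = 2*Y*(5 + Y) (b(Y) = (Y + Y)*(Y + 5) = (2*Y)*(5 + Y) = 2*Y*(5 + Y))
h(w) = 6*w (h(w) = (w + 1*w)*3 = (w + w)*3 = (2*w)*3 = 6*w)
(a*0)*h(-2) = (-2*0)*(6*(-2)) = 0*(-12) = 0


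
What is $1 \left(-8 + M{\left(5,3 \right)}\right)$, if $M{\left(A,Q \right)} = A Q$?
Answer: $7$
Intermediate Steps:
$1 \left(-8 + M{\left(5,3 \right)}\right) = 1 \left(-8 + 5 \cdot 3\right) = 1 \left(-8 + 15\right) = 1 \cdot 7 = 7$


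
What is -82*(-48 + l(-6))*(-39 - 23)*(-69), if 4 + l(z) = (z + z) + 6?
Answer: 20346168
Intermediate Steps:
l(z) = 2 + 2*z (l(z) = -4 + ((z + z) + 6) = -4 + (2*z + 6) = -4 + (6 + 2*z) = 2 + 2*z)
-82*(-48 + l(-6))*(-39 - 23)*(-69) = -82*(-48 + (2 + 2*(-6)))*(-39 - 23)*(-69) = -82*(-48 + (2 - 12))*(-62)*(-69) = -82*(-48 - 10)*(-62)*(-69) = -(-4756)*(-62)*(-69) = -82*3596*(-69) = -294872*(-69) = 20346168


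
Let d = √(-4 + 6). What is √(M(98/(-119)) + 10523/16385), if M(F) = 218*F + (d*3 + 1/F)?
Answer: √(-2738823515143730 + 45621342410700*√2)/3899630 ≈ 13.261*I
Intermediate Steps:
d = √2 ≈ 1.4142
M(F) = 1/F + 3*√2 + 218*F (M(F) = 218*F + (√2*3 + 1/F) = 218*F + (3*√2 + 1/F) = 218*F + (1/F + 3*√2) = 1/F + 3*√2 + 218*F)
√(M(98/(-119)) + 10523/16385) = √((1/(98/(-119)) + 3*√2 + 218*(98/(-119))) + 10523/16385) = √((1/(98*(-1/119)) + 3*√2 + 218*(98*(-1/119))) + 10523*(1/16385)) = √((1/(-14/17) + 3*√2 + 218*(-14/17)) + 10523/16385) = √((-17/14 + 3*√2 - 3052/17) + 10523/16385) = √((-43017/238 + 3*√2) + 10523/16385) = √(-702329071/3899630 + 3*√2)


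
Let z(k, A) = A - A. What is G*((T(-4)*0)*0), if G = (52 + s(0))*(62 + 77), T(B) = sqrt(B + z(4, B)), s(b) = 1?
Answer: 0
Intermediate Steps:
z(k, A) = 0
T(B) = sqrt(B) (T(B) = sqrt(B + 0) = sqrt(B))
G = 7367 (G = (52 + 1)*(62 + 77) = 53*139 = 7367)
G*((T(-4)*0)*0) = 7367*((sqrt(-4)*0)*0) = 7367*(((2*I)*0)*0) = 7367*(0*0) = 7367*0 = 0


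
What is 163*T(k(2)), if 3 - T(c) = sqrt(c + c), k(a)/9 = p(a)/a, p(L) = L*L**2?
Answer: 489 - 978*sqrt(2) ≈ -894.10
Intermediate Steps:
p(L) = L**3
k(a) = 9*a**2 (k(a) = 9*(a**3/a) = 9*a**2)
T(c) = 3 - sqrt(2)*sqrt(c) (T(c) = 3 - sqrt(c + c) = 3 - sqrt(2*c) = 3 - sqrt(2)*sqrt(c))
163*T(k(2)) = 163*(3 - sqrt(2)*sqrt(9*2**2)) = 163*(3 - sqrt(2)*sqrt(9*4)) = 163*(3 - sqrt(2)*sqrt(36)) = 163*(3 - 1*sqrt(2)*6) = 163*(3 - 6*sqrt(2)) = 489 - 978*sqrt(2)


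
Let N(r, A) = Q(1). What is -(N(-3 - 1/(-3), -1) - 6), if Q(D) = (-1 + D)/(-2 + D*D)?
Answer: 6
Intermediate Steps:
Q(D) = (-1 + D)/(-2 + D²)
N(r, A) = 0 (N(r, A) = (-1 + 1)/(-2 + 1²) = 0/(-2 + 1) = 0/(-1) = -1*0 = 0)
-(N(-3 - 1/(-3), -1) - 6) = -(0 - 6) = -1*(-6) = 6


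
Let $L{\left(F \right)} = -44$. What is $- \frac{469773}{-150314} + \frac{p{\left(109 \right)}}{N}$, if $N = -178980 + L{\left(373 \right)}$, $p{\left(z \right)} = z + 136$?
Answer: $\frac{42031907311}{13454906768} \approx 3.1239$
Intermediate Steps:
$p{\left(z \right)} = 136 + z$
$N = -179024$ ($N = -178980 - 44 = -179024$)
$- \frac{469773}{-150314} + \frac{p{\left(109 \right)}}{N} = - \frac{469773}{-150314} + \frac{136 + 109}{-179024} = \left(-469773\right) \left(- \frac{1}{150314}\right) + 245 \left(- \frac{1}{179024}\right) = \frac{469773}{150314} - \frac{245}{179024} = \frac{42031907311}{13454906768}$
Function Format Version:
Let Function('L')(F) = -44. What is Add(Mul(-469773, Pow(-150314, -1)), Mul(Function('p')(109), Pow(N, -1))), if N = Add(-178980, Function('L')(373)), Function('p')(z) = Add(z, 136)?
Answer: Rational(42031907311, 13454906768) ≈ 3.1239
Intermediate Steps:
Function('p')(z) = Add(136, z)
N = -179024 (N = Add(-178980, -44) = -179024)
Add(Mul(-469773, Pow(-150314, -1)), Mul(Function('p')(109), Pow(N, -1))) = Add(Mul(-469773, Pow(-150314, -1)), Mul(Add(136, 109), Pow(-179024, -1))) = Add(Mul(-469773, Rational(-1, 150314)), Mul(245, Rational(-1, 179024))) = Add(Rational(469773, 150314), Rational(-245, 179024)) = Rational(42031907311, 13454906768)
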